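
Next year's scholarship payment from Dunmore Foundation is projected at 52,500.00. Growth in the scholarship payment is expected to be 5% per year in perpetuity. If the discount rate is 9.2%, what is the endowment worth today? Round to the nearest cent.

Growing perpetuity: P = D₁ / (r − g) = 52,500.0000 / (0.092 − 0.05) = 1,250,000.00

1250000.00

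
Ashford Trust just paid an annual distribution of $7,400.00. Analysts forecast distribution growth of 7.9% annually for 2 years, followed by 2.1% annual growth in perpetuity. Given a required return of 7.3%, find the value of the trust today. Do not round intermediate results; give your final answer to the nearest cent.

D_1 = 7984.60000
D_2 = 8615.38340
Terminal value at year 2: TV = D_2×(1+g_2)/(r−g_2) = 8796.30645/0.052 = 169159.73945
P_0 = D_1/(1+r)^1 + D_2/(1+r)^2 + TV/(1+r)^2
    = 7441.37931 + 7482.99001 + 146925.63068 = 161850.00000

$161850.00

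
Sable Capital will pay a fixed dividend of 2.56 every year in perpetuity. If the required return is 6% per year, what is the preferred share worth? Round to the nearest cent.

42.67

Level perpetuity: PV = C / r = 2.56 / 0.06 = 42.67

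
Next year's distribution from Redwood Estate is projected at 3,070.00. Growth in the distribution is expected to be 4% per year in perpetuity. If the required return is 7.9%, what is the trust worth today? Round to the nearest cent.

78717.95

Growing perpetuity: P = D₁ / (r − g) = 3,070.0000 / (0.079 − 0.04) = 78,717.95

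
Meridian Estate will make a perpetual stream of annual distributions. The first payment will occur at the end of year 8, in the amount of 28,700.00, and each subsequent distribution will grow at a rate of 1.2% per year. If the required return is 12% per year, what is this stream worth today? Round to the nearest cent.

Value at end of year 7: C₁ / (r − g) = 28,700.00 / (0.12 − 0.012) = 265,740.7407
Discount to today: PV = 265,740.7407 / (1 + 0.12)^7 = 265,740.7407 / 2.210681 = 120,207.62

120207.62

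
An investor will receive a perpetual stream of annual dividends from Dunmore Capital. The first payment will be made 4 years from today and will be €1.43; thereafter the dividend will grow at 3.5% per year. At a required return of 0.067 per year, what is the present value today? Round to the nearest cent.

Value at end of year 3: C₁ / (r − g) = €1.43 / (0.067 − 0.035) = €44.6875
Discount to today: PV = €44.6875 / (1 + 0.067)^3 = €44.6875 / 1.214768 = €36.79

€36.79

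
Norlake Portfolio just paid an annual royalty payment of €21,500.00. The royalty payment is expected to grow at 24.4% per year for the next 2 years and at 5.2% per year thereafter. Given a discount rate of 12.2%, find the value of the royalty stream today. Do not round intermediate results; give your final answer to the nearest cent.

€447469.37

D_1 = 26746.00000
D_2 = 33272.02400
Terminal value at year 2: TV = D_2×(1+g_2)/(r−g_2) = 35002.16925/0.07 = 500030.98926
P_0 = D_1/(1+r)^1 + D_2/(1+r)^2 + TV/(1+r)^2
    = 23837.78966 + 26429.77749 + 397201.79878 = 447469.36593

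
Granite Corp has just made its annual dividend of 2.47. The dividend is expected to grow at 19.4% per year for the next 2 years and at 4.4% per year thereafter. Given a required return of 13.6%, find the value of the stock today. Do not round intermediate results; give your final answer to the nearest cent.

D_1 = 2.94918
D_2 = 3.52132
Terminal value at year 2: TV = D_2×(1+g_2)/(r−g_2) = 3.67626/0.092 = 39.95934
P_0 = D_1/(1+r)^1 + D_2/(1+r)^2 + TV/(1+r)^2
    = 2.59611 + 2.72866 + 30.96432 = 36.28909

36.29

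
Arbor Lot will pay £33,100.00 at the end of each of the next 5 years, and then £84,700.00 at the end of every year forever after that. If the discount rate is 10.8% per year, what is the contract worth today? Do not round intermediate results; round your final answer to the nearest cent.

PV of 5-year annuity: £33,100.00 × [1 − (1+0.108)^−5] / 0.108 = 122952.16958
Perpetuity value at year 5: £84,700.00 / 0.108 = 784259.25926
PV of perpetuity: 784259.25926 / (1+0.108)^5 = 469635.42955
Total PV = 122952.16958 + 469635.42955 = 592587.59913

£592587.60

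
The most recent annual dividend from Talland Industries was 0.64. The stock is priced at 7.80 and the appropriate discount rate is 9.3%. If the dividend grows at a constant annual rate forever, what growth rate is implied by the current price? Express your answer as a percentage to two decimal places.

1.01%

P = D₀(1+g)/(r−g) ⇒ P(r−g) = D₀(1+g) ⇒ g(P+D₀) = P·r − D₀
g = (P·r − D₀)/(P + D₀) = (7.80×0.093 − 0.64) / (7.80 + 0.64) = 0.010118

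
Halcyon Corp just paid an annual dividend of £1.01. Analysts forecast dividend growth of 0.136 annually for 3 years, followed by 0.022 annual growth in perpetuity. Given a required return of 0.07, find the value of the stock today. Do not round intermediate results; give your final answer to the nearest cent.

£29.15

D_1 = 1.14736
D_2 = 1.30340
D_3 = 1.48066
Terminal value at year 3: TV = D_3×(1+g_2)/(r−g_2) = 1.51324/0.048 = 31.52579
P_0 = D_1/(1+r)^1 + D_2/(1+r)^2 + D_3/(1+r)^3 + TV/(1+r)^3
    = 1.07230 + 1.13844 + 1.20866 + 25.73444 = 29.15384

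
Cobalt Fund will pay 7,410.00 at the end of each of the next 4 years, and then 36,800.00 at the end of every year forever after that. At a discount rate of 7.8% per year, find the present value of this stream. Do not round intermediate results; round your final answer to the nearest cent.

374016.53

PV of 4-year annuity: 7,410.00 × [1 − (1+0.078)^−4] / 0.078 = 24652.51721
Perpetuity value at year 4: 36,800.00 / 0.078 = 471794.87179
PV of perpetuity: 471794.87179 / (1+0.078)^4 = 349364.01708
Total PV = 24652.51721 + 349364.01708 = 374016.53430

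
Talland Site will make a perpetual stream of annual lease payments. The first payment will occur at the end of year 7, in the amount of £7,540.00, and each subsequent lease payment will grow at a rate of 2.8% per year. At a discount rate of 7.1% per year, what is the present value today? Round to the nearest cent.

Value at end of year 6: C₁ / (r − g) = £7,540.00 / (0.071 − 0.028) = £175,348.8372
Discount to today: PV = £175,348.8372 / (1 + 0.071)^6 = £175,348.8372 / 1.509165 = £116,189.28

£116189.28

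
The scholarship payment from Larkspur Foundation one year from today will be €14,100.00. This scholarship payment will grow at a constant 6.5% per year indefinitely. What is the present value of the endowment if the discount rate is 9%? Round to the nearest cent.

Growing perpetuity: P = D₁ / (r − g) = €14,100.0000 / (0.09 − 0.065) = €564,000.00

€564000.00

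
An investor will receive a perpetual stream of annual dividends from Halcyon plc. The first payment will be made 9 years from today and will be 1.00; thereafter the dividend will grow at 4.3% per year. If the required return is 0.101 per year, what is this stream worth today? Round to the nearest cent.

Value at end of year 8: C₁ / (r − g) = 1.00 / (0.101 − 0.043) = 17.2414
Discount to today: PV = 17.2414 / (1 + 0.101)^8 = 17.2414 / 2.159228 = 7.98

7.98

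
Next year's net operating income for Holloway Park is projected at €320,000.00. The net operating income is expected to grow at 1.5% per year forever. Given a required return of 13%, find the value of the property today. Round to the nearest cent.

€2782608.70

Growing perpetuity: P = D₁ / (r − g) = €320,000.0000 / (0.13 − 0.015) = €2,782,608.70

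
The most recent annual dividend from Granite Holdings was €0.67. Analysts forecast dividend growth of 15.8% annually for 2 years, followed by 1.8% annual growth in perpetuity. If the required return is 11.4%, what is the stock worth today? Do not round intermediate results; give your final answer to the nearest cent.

€9.10

D_1 = 0.77586
D_2 = 0.89845
Terminal value at year 2: TV = D_2×(1+g_2)/(r−g_2) = 0.91462/0.096 = 9.52727
P_0 = D_1/(1+r)^1 + D_2/(1+r)^2 + TV/(1+r)^2
    = 0.69646 + 0.72397 + 7.67712 = 9.09755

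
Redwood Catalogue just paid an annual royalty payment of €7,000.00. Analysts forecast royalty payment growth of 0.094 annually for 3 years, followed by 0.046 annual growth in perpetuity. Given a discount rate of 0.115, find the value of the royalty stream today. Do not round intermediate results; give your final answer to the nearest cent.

€120451.22

D_1 = 7658.00000
D_2 = 8377.85200
D_3 = 9165.37009
Terminal value at year 3: TV = D_3×(1+g_2)/(r−g_2) = 9586.97711/0.069 = 138941.69728
P_0 = D_1/(1+r)^1 + D_2/(1+r)^2 + D_3/(1+r)^3 + TV/(1+r)^3
    = 6868.16143 + 6738.80593 + 6611.88671 + 100232.36960 = 120451.22367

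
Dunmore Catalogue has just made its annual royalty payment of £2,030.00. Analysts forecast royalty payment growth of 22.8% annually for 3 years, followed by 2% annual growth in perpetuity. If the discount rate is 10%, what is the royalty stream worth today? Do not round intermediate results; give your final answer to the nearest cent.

D_1 = 2492.84000
D_2 = 3061.20752
D_3 = 3759.16283
Terminal value at year 3: TV = D_3×(1+g_2)/(r−g_2) = 3834.34609/0.08 = 47929.32614
P_0 = D_1/(1+r)^1 + D_2/(1+r)^2 + D_3/(1+r)^3 + TV/(1+r)^3
    = 2266.21818 + 2529.92357 + 2824.31468 + 36010.01213 = 43630.46856

£43630.47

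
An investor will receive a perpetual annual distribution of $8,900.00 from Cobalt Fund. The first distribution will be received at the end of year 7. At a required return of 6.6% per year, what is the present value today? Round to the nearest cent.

$91897.32

Value at end of year 6: C / r = $8,900.00 / 0.066 = $134,848.4848
Discount to today: PV = $134,848.4848 / (1 + 0.066)^6 = $134,848.4848 / 1.467382 = $91,897.32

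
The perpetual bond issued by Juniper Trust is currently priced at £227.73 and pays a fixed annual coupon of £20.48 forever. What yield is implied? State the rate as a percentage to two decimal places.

P = C/r ⇒ r = C/P = £20.48/£227.73 = 0.089931

8.99%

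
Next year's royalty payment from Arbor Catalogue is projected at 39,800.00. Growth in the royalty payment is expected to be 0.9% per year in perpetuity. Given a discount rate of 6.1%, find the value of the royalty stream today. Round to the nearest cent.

Growing perpetuity: P = D₁ / (r − g) = 39,800.0000 / (0.061 − 0.009) = 765,384.62

765384.62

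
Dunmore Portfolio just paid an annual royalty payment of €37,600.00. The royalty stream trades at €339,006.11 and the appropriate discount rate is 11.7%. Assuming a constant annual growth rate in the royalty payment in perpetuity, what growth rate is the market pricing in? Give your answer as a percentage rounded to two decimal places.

0.55%

P = D₀(1+g)/(r−g) ⇒ P(r−g) = D₀(1+g) ⇒ g(P+D₀) = P·r − D₀
g = (P·r − D₀)/(P + D₀) = (€339,006.11×0.117 − €37,600.00) / (€339,006.11 + €37,600.00) = 0.005480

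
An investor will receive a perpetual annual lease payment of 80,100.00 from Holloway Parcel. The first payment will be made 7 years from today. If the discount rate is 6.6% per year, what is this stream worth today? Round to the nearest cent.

827075.87

Value at end of year 6: C / r = 80,100.00 / 0.066 = 1,213,636.3636
Discount to today: PV = 1,213,636.3636 / (1 + 0.066)^6 = 1,213,636.3636 / 1.467382 = 827,075.87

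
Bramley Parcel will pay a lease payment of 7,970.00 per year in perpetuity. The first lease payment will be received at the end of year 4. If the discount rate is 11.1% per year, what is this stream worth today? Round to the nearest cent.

Value at end of year 3: C / r = 7,970.00 / 0.111 = 71,801.8018
Discount to today: PV = 71,801.8018 / (1 + 0.111)^3 = 71,801.8018 / 1.371331 = 52,359.22

52359.22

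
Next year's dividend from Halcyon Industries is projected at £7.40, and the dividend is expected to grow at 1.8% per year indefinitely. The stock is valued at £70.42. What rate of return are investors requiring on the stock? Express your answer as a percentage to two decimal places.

12.31%

P = D₁/(r − g) ⇒ r = D₁/P + g = £7.4000/£70.42 + 0.018 = 0.105084 + 0.018 = 0.123084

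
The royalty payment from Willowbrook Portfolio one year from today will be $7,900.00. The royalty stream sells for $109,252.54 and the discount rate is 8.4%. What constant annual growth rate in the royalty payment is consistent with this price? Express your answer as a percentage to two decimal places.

1.17%

P = D₁/(r−g) ⇒ g = r − D₁/P = 0.084 − $7,900.00/$109,252.54 = 0.011690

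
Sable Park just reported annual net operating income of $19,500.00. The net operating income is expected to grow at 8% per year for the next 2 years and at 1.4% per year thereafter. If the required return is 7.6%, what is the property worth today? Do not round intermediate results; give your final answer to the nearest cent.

$360512.65

D_1 = 21060.00000
D_2 = 22744.80000
Terminal value at year 2: TV = D_2×(1+g_2)/(r−g_2) = 23063.22720/0.062 = 371987.53548
P_0 = D_1/(1+r)^1 + D_2/(1+r)^2 + TV/(1+r)^2
    = 19572.49071 + 19645.25089 + 321294.90980 = 360512.65140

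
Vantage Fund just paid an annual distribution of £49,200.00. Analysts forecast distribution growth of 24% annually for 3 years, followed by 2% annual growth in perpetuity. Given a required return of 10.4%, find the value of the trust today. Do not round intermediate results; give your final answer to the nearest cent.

D_1 = 61008.00000
D_2 = 75649.92000
D_3 = 93805.90080
Terminal value at year 3: TV = D_3×(1+g_2)/(r−g_2) = 95682.01882/0.084 = 1139071.65257
P_0 = D_1/(1+r)^1 + D_2/(1+r)^2 + D_3/(1+r)^3 + TV/(1+r)^3
    = 55260.86957 + 62068.36799 + 69714.47129 + 846532.86570 = 1033576.57455

£1033576.57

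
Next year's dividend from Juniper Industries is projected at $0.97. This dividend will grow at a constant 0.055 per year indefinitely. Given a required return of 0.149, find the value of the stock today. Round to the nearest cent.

Growing perpetuity: P = D₁ / (r − g) = $0.9700 / (0.149 − 0.055) = $10.32

$10.32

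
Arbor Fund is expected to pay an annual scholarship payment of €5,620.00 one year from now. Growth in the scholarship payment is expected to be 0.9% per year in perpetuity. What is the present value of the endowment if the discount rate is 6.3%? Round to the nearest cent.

€104074.07

Growing perpetuity: P = D₁ / (r − g) = €5,620.0000 / (0.063 − 0.009) = €104,074.07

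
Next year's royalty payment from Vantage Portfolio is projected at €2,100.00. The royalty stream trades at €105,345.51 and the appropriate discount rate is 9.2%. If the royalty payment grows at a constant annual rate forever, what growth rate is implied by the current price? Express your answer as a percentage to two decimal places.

P = D₁/(r−g) ⇒ g = r − D₁/P = 0.092 − €2,100.00/€105,345.51 = 0.072066

7.21%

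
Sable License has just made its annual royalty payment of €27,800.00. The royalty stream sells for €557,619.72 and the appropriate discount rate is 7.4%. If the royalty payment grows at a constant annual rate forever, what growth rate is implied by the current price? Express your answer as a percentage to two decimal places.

P = D₀(1+g)/(r−g) ⇒ P(r−g) = D₀(1+g) ⇒ g(P+D₀) = P·r − D₀
g = (P·r − D₀)/(P + D₀) = (€557,619.72×0.074 − €27,800.00) / (€557,619.72 + €27,800.00) = 0.022999

2.30%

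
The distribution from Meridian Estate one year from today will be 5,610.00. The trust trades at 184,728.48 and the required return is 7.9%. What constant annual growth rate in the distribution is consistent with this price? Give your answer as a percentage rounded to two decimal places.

4.86%

P = D₁/(r−g) ⇒ g = r − D₁/P = 0.079 − 5,610.00/184,728.48 = 0.048631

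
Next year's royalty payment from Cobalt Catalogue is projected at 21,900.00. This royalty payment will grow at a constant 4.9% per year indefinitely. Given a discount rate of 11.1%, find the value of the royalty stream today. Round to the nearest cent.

Growing perpetuity: P = D₁ / (r − g) = 21,900.0000 / (0.111 − 0.049) = 353,225.81

353225.81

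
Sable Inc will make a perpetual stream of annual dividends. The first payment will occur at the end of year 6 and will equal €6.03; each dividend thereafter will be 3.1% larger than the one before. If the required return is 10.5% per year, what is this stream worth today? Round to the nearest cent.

€49.46

Value at end of year 5: C₁ / (r − g) = €6.03 / (0.105 − 0.031) = €81.4865
Discount to today: PV = €81.4865 / (1 + 0.105)^5 = €81.4865 / 1.647447 = €49.46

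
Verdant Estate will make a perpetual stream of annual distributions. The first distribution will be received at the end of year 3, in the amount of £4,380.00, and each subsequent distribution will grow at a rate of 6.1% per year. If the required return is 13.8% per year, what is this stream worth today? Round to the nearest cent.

£43923.69

Value at end of year 2: C₁ / (r − g) = £4,380.00 / (0.138 − 0.061) = £56,883.1169
Discount to today: PV = £56,883.1169 / (1 + 0.138)^2 = £56,883.1169 / 1.295044 = £43,923.69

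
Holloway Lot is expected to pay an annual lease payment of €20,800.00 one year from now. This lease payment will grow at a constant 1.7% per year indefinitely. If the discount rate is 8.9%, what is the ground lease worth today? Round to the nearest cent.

Growing perpetuity: P = D₁ / (r − g) = €20,800.0000 / (0.089 − 0.017) = €288,888.89

€288888.89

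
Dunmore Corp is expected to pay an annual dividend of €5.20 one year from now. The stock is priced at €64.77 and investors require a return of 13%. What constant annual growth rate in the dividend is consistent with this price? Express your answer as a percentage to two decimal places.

P = D₁/(r−g) ⇒ g = r − D₁/P = 0.13 − €5.20/€64.77 = 0.049716

4.97%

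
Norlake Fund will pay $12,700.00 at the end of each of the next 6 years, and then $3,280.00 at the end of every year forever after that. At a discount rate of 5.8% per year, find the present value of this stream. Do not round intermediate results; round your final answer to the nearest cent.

PV of 6-year annuity: $12,700.00 × [1 − (1+0.058)^−6] / 0.058 = 62844.37460
Perpetuity value at year 6: $3,280.00 / 0.058 = 56551.72414
PV of perpetuity: 56551.72414 / (1+0.058)^6 = 40321.05101
Total PV = 62844.37460 + 40321.05101 = 103165.42561

$103165.43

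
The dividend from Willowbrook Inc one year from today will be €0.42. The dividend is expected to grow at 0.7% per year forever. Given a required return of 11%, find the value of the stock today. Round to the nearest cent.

Growing perpetuity: P = D₁ / (r − g) = €0.4200 / (0.11 − 0.007) = €4.08

€4.08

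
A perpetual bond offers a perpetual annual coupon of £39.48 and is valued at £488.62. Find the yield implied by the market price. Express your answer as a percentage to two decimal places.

P = C/r ⇒ r = C/P = £39.48/£488.62 = 0.080799

8.08%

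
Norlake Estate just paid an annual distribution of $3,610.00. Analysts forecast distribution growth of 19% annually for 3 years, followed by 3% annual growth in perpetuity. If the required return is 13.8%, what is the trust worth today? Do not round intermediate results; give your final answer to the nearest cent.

$51217.45

D_1 = 4295.90000
D_2 = 5112.12100
D_3 = 6083.42399
Terminal value at year 3: TV = D_3×(1+g_2)/(r−g_2) = 6265.92671/0.108 = 58017.83990
P_0 = D_1/(1+r)^1 + D_2/(1+r)^2 + D_3/(1+r)^3 + TV/(1+r)^3
    = 3774.95606 + 3947.44966 + 4127.82522 + 39367.22198 = 51217.45293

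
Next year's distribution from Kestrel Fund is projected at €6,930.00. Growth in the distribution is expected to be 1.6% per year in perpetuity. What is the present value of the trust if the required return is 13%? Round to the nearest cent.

Growing perpetuity: P = D₁ / (r − g) = €6,930.0000 / (0.13 − 0.016) = €60,789.47

€60789.47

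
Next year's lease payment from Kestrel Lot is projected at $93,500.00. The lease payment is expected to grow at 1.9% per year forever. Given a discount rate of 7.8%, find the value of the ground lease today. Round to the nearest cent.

$1584745.76

Growing perpetuity: P = D₁ / (r − g) = $93,500.0000 / (0.078 − 0.019) = $1,584,745.76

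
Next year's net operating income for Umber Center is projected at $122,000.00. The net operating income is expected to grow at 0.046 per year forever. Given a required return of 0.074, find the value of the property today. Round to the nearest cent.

Growing perpetuity: P = D₁ / (r − g) = $122,000.0000 / (0.074 − 0.046) = $4,357,142.86

$4357142.86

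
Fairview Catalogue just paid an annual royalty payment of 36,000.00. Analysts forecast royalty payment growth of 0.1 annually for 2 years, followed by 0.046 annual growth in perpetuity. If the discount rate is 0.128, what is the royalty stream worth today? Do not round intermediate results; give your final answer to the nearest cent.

D_1 = 39600.00000
D_2 = 43560.00000
Terminal value at year 2: TV = D_2×(1+g_2)/(r−g_2) = 45563.76000/0.082 = 555655.60976
P_0 = D_1/(1+r)^1 + D_2/(1+r)^2 + TV/(1+r)^2
    = 35106.38298 + 34234.94794 + 436704.33592 = 506045.66684

506045.67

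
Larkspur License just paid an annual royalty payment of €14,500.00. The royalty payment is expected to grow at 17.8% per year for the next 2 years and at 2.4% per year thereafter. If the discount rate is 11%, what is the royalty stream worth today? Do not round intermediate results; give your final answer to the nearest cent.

D_1 = 17081.00000
D_2 = 20121.41800
Terminal value at year 2: TV = D_2×(1+g_2)/(r−g_2) = 20604.33203/0.086 = 239585.25619
P_0 = D_1/(1+r)^1 + D_2/(1+r)^2 + TV/(1+r)^2
    = 15388.28829 + 16330.99424 + 194452.76860 = 226172.05112

€226172.05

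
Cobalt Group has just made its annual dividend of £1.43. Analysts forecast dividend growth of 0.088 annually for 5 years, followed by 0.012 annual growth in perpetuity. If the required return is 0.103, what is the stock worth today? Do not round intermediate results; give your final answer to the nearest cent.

D_1 = 1.55584
D_2 = 1.69275
D_3 = 1.84172
D_4 = 2.00379
D_5 = 2.18012
Terminal value at year 5: TV = D_5×(1+g_2)/(r−g_2) = 2.20628/0.091 = 24.24486
P_0 = D_1/(1+r)^1 + D_2/(1+r)^2 + D_3/(1+r)^3 + D_4/(1+r)^4 + D_5/(1+r)^5 + TV/(1+r)^5
    = 1.41055 + 1.39137 + 1.37245 + 1.35378 + 1.33537 + 14.85053 = 21.71407

£21.71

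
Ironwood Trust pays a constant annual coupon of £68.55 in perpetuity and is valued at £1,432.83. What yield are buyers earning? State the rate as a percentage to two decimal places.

P = C/r ⇒ r = C/P = £68.55/£1,432.83 = 0.047842

4.78%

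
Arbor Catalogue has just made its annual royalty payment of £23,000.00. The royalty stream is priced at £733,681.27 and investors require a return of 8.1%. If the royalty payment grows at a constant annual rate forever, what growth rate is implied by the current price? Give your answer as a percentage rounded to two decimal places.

4.81%

P = D₀(1+g)/(r−g) ⇒ P(r−g) = D₀(1+g) ⇒ g(P+D₀) = P·r − D₀
g = (P·r − D₀)/(P + D₀) = (£733,681.27×0.081 − £23,000.00) / (£733,681.27 + £23,000.00) = 0.048142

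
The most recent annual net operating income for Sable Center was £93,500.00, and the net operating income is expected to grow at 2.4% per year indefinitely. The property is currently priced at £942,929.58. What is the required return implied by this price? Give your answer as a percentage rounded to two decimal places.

12.55%

D₁ = £93,500.00 × 1.024 = £95,744.0000
P = D₁/(r − g) ⇒ r = D₁/P + g = £95,744.0000/£942,929.58 + 0.024 = 0.101539 + 0.024 = 0.125539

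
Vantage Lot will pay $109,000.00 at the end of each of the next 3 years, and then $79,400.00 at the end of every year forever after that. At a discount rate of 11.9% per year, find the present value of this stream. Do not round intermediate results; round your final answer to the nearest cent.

PV of 3-year annuity: $109,000.00 × [1 − (1+0.119)^−3] / 0.119 = 262250.14224
Perpetuity value at year 3: $79,400.00 / 0.119 = 667226.89076
PV of perpetuity: 667226.89076 / (1+0.119)^3 = 476193.30090
Total PV = 262250.14224 + 476193.30090 = 738443.44314

$738443.44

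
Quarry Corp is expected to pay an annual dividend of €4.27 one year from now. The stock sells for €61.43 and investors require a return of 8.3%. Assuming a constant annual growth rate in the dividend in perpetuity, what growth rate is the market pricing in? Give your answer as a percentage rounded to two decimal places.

1.35%

P = D₁/(r−g) ⇒ g = r − D₁/P = 0.083 − €4.27/€61.43 = 0.013490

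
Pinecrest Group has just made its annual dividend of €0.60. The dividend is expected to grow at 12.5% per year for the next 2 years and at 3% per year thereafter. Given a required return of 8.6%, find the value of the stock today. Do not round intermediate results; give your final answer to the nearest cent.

€13.11

D_1 = 0.67500
D_2 = 0.75938
Terminal value at year 2: TV = D_2×(1+g_2)/(r−g_2) = 0.78216/0.056 = 13.96708
P_0 = D_1/(1+r)^1 + D_2/(1+r)^2 + TV/(1+r)^2
    = 0.62155 + 0.64387 + 11.84257 = 13.10798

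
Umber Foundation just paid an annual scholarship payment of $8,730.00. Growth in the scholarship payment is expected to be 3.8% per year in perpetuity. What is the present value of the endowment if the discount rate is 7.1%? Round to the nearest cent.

D₁ = D₀ × (1 + g) = $8,730.00 × 1.038 = $9,061.7400
Growing perpetuity: P = D₁ / (r − g) = $9,061.7400 / (0.071 − 0.038) = $274,598.18

$274598.18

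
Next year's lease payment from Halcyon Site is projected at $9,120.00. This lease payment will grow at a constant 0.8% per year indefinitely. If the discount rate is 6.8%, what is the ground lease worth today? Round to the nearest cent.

$152000.00

Growing perpetuity: P = D₁ / (r − g) = $9,120.0000 / (0.068 − 0.008) = $152,000.00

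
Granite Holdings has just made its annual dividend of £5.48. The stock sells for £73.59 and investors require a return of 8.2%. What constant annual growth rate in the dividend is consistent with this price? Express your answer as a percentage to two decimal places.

P = D₀(1+g)/(r−g) ⇒ P(r−g) = D₀(1+g) ⇒ g(P+D₀) = P·r − D₀
g = (P·r − D₀)/(P + D₀) = (£73.59×0.082 − £5.48) / (£73.59 + £5.48) = 0.007011

0.70%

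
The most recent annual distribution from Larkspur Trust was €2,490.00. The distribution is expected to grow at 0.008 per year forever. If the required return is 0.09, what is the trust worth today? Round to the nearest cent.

€30608.78

D₁ = D₀ × (1 + g) = €2,490.00 × 1.008 = €2,509.9200
Growing perpetuity: P = D₁ / (r − g) = €2,509.9200 / (0.09 − 0.008) = €30,608.78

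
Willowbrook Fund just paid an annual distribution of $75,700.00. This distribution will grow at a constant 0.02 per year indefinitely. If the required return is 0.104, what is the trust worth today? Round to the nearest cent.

D₁ = D₀ × (1 + g) = $75,700.00 × 1.02 = $77,214.0000
Growing perpetuity: P = D₁ / (r − g) = $77,214.0000 / (0.104 − 0.02) = $919,214.29

$919214.29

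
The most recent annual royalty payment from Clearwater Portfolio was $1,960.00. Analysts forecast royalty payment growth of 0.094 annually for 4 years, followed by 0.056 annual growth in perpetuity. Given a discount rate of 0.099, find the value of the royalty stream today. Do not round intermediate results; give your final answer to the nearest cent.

D_1 = 2144.24000
D_2 = 2345.79856
D_3 = 2566.30362
D_4 = 2807.53617
Terminal value at year 4: TV = D_4×(1+g_2)/(r−g_2) = 2964.75819/0.043 = 68947.86490
P_0 = D_1/(1+r)^1 + D_2/(1+r)^2 + D_3/(1+r)^3 + D_4/(1+r)^4 + TV/(1+r)^4
    = 1951.08280 + 1942.20617 + 1933.36993 + 1924.57389 + 47263.95414 = 55015.18694

$55015.19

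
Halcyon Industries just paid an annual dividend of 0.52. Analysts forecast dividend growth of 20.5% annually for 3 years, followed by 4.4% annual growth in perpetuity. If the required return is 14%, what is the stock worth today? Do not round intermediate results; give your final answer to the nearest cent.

D_1 = 0.62660
D_2 = 0.75505
D_3 = 0.90984
Terminal value at year 3: TV = D_3×(1+g_2)/(r−g_2) = 0.94987/0.096 = 9.89450
P_0 = D_1/(1+r)^1 + D_2/(1+r)^2 + D_3/(1+r)^3 + TV/(1+r)^3
    = 0.54965 + 0.58099 + 0.61412 + 6.67850 = 8.42326

8.42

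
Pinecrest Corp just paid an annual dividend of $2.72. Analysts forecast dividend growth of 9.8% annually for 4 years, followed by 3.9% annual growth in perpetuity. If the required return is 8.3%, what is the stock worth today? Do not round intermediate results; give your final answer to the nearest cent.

$79.12

D_1 = 2.98656
D_2 = 3.27924
D_3 = 3.60061
D_4 = 3.95347
Terminal value at year 4: TV = D_4×(1+g_2)/(r−g_2) = 4.10765/0.044 = 93.35576
P_0 = D_1/(1+r)^1 + D_2/(1+r)^2 + D_3/(1+r)^3 + D_4/(1+r)^4 + TV/(1+r)^4
    = 2.75767 + 2.79587 + 2.83459 + 2.87385 + 67.86210 = 79.12409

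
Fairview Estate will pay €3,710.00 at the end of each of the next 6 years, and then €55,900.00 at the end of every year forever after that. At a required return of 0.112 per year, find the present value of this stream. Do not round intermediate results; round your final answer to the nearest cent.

€279581.66

PV of 6-year annuity: €3,710.00 × [1 − (1+0.112)^−6] / 0.112 = 15605.27990
Perpetuity value at year 6: €55,900.00 / 0.112 = 499107.14286
PV of perpetuity: 499107.14286 / (1+0.112)^6 = 263976.37563
Total PV = 15605.27990 + 263976.37563 = 279581.65553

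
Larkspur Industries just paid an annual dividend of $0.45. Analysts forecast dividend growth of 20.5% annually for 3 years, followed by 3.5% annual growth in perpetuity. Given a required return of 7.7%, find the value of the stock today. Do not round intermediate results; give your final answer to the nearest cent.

D_1 = 0.54225
D_2 = 0.65341
D_3 = 0.78736
Terminal value at year 3: TV = D_3×(1+g_2)/(r−g_2) = 0.81492/0.042 = 19.40281
P_0 = D_1/(1+r)^1 + D_2/(1+r)^2 + D_3/(1+r)^3 + TV/(1+r)^3
    = 0.50348 + 0.56332 + 0.63027 + 15.53165 = 17.22872

$17.23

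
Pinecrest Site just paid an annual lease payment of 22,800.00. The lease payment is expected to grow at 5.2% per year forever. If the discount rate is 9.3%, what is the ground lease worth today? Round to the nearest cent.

585014.63

D₁ = D₀ × (1 + g) = 22,800.00 × 1.052 = 23,985.6000
Growing perpetuity: P = D₁ / (r − g) = 23,985.6000 / (0.093 − 0.052) = 585,014.63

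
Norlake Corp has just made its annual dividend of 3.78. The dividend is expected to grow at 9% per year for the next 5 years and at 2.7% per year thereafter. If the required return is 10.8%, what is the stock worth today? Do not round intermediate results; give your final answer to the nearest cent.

62.16

D_1 = 4.12020
D_2 = 4.49102
D_3 = 4.89521
D_4 = 5.33578
D_5 = 5.81600
Terminal value at year 5: TV = D_5×(1+g_2)/(r−g_2) = 5.97303/0.081 = 73.74112
P_0 = D_1/(1+r)^1 + D_2/(1+r)^2 + D_3/(1+r)^3 + D_4/(1+r)^4 + D_5/(1+r)^5 + TV/(1+r)^5
    = 3.71859 + 3.65818 + 3.59875 + 3.54029 + 3.48278 + 44.15815 = 62.15675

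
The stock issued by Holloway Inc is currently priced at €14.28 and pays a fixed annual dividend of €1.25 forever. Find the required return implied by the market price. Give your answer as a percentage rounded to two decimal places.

P = C/r ⇒ r = C/P = €1.25/€14.28 = 0.087535

8.75%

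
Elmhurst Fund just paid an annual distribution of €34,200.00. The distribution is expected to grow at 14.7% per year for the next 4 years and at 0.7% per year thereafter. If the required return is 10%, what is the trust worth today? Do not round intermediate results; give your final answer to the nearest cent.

D_1 = 39227.40000
D_2 = 44993.82780
D_3 = 51607.92049
D_4 = 59194.28480
Terminal value at year 4: TV = D_4×(1+g_2)/(r−g_2) = 59608.64479/0.093 = 640953.16980
P_0 = D_1/(1+r)^1 + D_2/(1+r)^2 + D_3/(1+r)^3 + D_4/(1+r)^4 + TV/(1+r)^4
    = 35661.27273 + 37184.98165 + 38773.79451 + 40430.49300 + 437779.63923 = 589830.18112

€589830.18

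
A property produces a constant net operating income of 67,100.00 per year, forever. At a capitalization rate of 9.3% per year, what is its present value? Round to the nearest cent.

721505.38

Level perpetuity: PV = C / r = 67,100.00 / 0.093 = 721,505.38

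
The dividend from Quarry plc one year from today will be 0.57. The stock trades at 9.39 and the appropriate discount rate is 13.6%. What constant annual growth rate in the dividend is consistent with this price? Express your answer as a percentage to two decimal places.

P = D₁/(r−g) ⇒ g = r − D₁/P = 0.136 − 0.57/9.39 = 0.075297

7.53%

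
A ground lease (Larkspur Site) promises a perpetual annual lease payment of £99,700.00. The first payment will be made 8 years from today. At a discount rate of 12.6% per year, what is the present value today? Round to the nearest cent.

£344790.97

Value at end of year 7: C / r = £99,700.00 / 0.126 = £791,269.8413
Discount to today: PV = £791,269.8413 / (1 + 0.126)^7 = £791,269.8413 / 2.294926 = £344,790.97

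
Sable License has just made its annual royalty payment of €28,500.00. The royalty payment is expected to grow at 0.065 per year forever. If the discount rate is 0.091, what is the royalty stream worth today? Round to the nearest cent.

D₁ = D₀ × (1 + g) = €28,500.00 × 1.065 = €30,352.5000
Growing perpetuity: P = D₁ / (r − g) = €30,352.5000 / (0.091 − 0.065) = €1,167,403.85

€1167403.85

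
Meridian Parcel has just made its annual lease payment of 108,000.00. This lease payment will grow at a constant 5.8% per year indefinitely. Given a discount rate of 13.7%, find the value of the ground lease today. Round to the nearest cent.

1446379.75

D₁ = D₀ × (1 + g) = 108,000.00 × 1.058 = 114,264.0000
Growing perpetuity: P = D₁ / (r − g) = 114,264.0000 / (0.137 − 0.058) = 1,446,379.75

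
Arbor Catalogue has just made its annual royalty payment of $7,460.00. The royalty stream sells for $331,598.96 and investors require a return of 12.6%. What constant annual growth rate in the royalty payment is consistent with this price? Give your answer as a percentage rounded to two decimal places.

10.12%

P = D₀(1+g)/(r−g) ⇒ P(r−g) = D₀(1+g) ⇒ g(P+D₀) = P·r − D₀
g = (P·r − D₀)/(P + D₀) = ($331,598.96×0.126 − $7,460.00) / ($331,598.96 + $7,460.00) = 0.101226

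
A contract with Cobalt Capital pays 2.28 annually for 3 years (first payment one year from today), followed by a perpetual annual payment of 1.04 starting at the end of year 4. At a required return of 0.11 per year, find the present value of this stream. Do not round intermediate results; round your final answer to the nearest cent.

PV of 3-year annuity: 2.28 × [1 − (1+0.11)^−3] / 0.11 = 5.57167
Perpetuity value at year 3: 1.04 / 0.11 = 9.45455
PV of perpetuity: 9.45455 / (1+0.11)^3 = 6.91308
Total PV = 5.57167 + 6.91308 = 12.48475

12.48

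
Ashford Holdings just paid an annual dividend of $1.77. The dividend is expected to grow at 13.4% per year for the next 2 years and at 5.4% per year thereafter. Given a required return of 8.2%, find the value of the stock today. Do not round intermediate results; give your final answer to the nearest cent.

$76.99

D_1 = 2.00718
D_2 = 2.27614
Terminal value at year 2: TV = D_2×(1+g_2)/(r−g_2) = 2.39905/0.028 = 85.68049
P_0 = D_1/(1+r)^1 + D_2/(1+r)^2 + TV/(1+r)^2
    = 1.85506 + 1.94422 + 73.18590 = 76.98518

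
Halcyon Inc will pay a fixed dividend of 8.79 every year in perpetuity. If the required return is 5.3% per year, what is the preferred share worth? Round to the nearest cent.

Level perpetuity: PV = C / r = 8.79 / 0.053 = 165.85

165.85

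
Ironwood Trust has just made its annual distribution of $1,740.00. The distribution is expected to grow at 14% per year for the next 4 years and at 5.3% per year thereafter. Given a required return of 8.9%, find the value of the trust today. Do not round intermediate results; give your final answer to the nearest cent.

$68933.89

D_1 = 1983.60000
D_2 = 2261.30400
D_3 = 2577.88656
D_4 = 2938.79068
Terminal value at year 4: TV = D_4×(1+g_2)/(r−g_2) = 3094.54658/0.036 = 85959.62734
P_0 = D_1/(1+r)^1 + D_2/(1+r)^2 + D_3/(1+r)^3 + D_4/(1+r)^4 + TV/(1+r)^4
    = 1821.48760 + 1906.79143 + 1996.09020 + 2089.57101 + 61119.95207 = 68933.89232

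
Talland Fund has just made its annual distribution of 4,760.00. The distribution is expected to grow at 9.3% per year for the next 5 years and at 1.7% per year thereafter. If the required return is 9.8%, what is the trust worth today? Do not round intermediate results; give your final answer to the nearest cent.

D_1 = 5202.68000
D_2 = 5686.52924
D_3 = 6215.37646
D_4 = 6793.40647
D_5 = 7425.19327
Terminal value at year 5: TV = D_5×(1+g_2)/(r−g_2) = 7551.42156/0.081 = 93227.42663
P_0 = D_1/(1+r)^1 + D_2/(1+r)^2 + D_3/(1+r)^3 + D_4/(1+r)^4 + D_5/(1+r)^5 + TV/(1+r)^5
    = 4738.32423 + 4716.74716 + 4695.26835 + 4673.88734 + 4652.60370 + 58416.02426 = 81892.85503

81892.86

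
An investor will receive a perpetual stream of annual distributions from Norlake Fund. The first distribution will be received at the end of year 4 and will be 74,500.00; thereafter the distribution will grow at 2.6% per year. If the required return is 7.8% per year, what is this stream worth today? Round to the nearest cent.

Value at end of year 3: C₁ / (r − g) = 74,500.00 / (0.078 − 0.026) = 1,432,692.3077
Discount to today: PV = 1,432,692.3077 / (1 + 0.078)^3 = 1,432,692.3077 / 1.252727 = 1,143,659.25

1143659.25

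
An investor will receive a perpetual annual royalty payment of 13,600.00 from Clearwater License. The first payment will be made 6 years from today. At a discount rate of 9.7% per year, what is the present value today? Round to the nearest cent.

88253.93

Value at end of year 5: C / r = 13,600.00 / 0.097 = 140,206.1856
Discount to today: PV = 140,206.1856 / (1 + 0.097)^5 = 140,206.1856 / 1.588668 = 88,253.93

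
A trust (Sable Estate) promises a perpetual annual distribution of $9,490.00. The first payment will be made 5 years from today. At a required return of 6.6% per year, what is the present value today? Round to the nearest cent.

$111350.83

Value at end of year 4: C / r = $9,490.00 / 0.066 = $143,787.8788
Discount to today: PV = $143,787.8788 / (1 + 0.066)^4 = $143,787.8788 / 1.291305 = $111,350.83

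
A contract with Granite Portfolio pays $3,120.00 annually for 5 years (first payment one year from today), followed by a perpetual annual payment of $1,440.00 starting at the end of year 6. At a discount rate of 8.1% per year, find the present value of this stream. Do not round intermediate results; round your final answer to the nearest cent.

PV of 5-year annuity: $3,120.00 × [1 − (1+0.081)^−5] / 0.081 = 12424.49164
Perpetuity value at year 5: $1,440.00 / 0.081 = 17777.77778
PV of perpetuity: 17777.77778 / (1+0.081)^5 = 12043.39702
Total PV = 12424.49164 + 12043.39702 = 24467.88866

$24467.89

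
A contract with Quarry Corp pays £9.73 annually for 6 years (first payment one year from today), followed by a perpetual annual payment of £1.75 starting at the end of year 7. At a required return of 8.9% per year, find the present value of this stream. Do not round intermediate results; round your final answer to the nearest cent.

PV of 6-year annuity: £9.73 × [1 − (1+0.089)^−6] / 0.089 = 43.77843
Perpetuity value at year 6: £1.75 / 0.089 = 19.66292
PV of perpetuity: 19.66292 / (1+0.089)^6 = 11.78910
Total PV = 43.77843 + 11.78910 = 55.56753

£55.57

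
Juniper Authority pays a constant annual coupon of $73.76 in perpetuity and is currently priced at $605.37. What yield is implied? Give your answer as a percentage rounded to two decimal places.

12.18%

P = C/r ⇒ r = C/P = $73.76/$605.37 = 0.121843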